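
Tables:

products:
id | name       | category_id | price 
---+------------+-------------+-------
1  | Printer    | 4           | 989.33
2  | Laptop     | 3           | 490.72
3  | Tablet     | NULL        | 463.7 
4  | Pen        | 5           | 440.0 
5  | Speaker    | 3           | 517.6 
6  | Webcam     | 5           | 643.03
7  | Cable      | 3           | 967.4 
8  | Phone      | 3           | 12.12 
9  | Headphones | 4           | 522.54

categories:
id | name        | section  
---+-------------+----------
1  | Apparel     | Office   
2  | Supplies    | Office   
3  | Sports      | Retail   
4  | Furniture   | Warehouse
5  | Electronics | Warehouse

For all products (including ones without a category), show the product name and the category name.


LEFT JOIN keeps every row from products (the left table); where category_id has no match in categories, the category columns become NULL. Walk through each product:
  - product 1 (Printer): category_id=4 -> matches Furniture
  - product 2 (Laptop): category_id=3 -> matches Sports
  - product 3 (Tablet): category_id=NULL, no match -> kept with NULL
  - product 4 (Pen): category_id=5 -> matches Electronics
  - product 5 (Speaker): category_id=3 -> matches Sports
  - product 6 (Webcam): category_id=5 -> matches Electronics
  - product 7 (Cable): category_id=3 -> matches Sports
  - product 8 (Phone): category_id=3 -> matches Sports
  - product 9 (Headphones): category_id=4 -> matches Furniture
All 9 rows appear; 1 has NULL category.

SQL:
SELECT a.name, b.name AS category
FROM products a
LEFT JOIN categories b ON a.category_id = b.id

Result:
name       | category   
-----------+------------
Printer    | Furniture  
Laptop     | Sports     
Tablet     | NULL       
Pen        | Electronics
Speaker    | Sports     
Webcam     | Electronics
Cable      | Sports     
Phone      | Sports     
Headphones | Furniture  


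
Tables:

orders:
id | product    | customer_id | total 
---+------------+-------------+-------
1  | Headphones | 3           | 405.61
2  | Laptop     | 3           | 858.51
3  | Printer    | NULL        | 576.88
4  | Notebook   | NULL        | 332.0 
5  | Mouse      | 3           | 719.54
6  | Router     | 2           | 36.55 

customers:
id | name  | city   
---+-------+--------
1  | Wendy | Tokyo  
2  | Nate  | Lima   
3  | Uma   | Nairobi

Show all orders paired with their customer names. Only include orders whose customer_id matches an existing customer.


INNER JOIN keeps only orders rows whose customer_id matches an id in customers. Walk through each order:
  - order 1 (Headphones): customer_id=3 -> matches Uma
  - order 2 (Laptop): customer_id=3 -> matches Uma
  - order 3 (Printer): customer_id=NULL, no match -> dropped
  - order 4 (Notebook): customer_id=NULL, no match -> dropped
  - order 5 (Mouse): customer_id=3 -> matches Uma
  - order 6 (Router): customer_id=2 -> matches Nate
So 2 of 6 rows are dropped.

SQL:
SELECT a.product, b.name AS customer
FROM orders a
INNER JOIN customers b ON a.customer_id = b.id

Result:
product    | customer
-----------+---------
Headphones | Uma     
Laptop     | Uma     
Mouse      | Uma     
Router     | Nate    


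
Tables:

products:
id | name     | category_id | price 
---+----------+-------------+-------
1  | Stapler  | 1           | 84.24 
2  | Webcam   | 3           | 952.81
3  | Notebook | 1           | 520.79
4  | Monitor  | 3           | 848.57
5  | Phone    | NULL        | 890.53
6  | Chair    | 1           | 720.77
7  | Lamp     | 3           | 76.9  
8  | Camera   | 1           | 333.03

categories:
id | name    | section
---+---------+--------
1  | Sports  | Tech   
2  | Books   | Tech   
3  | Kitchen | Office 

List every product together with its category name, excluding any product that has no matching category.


INNER JOIN keeps only products rows whose category_id matches an id in categories. Walk through each product:
  - product 1 (Stapler): category_id=1 -> matches Sports
  - product 2 (Webcam): category_id=3 -> matches Kitchen
  - product 3 (Notebook): category_id=1 -> matches Sports
  - product 4 (Monitor): category_id=3 -> matches Kitchen
  - product 5 (Phone): category_id=NULL, no match -> dropped
  - product 6 (Chair): category_id=1 -> matches Sports
  - product 7 (Lamp): category_id=3 -> matches Kitchen
  - product 8 (Camera): category_id=1 -> matches Sports
So 1 of 8 rows is dropped.

SQL:
SELECT a.name, b.name AS category
FROM products a
INNER JOIN categories b ON a.category_id = b.id

Result:
name     | category
---------+---------
Stapler  | Sports  
Webcam   | Kitchen 
Notebook | Sports  
Monitor  | Kitchen 
Chair    | Sports  
Lamp     | Kitchen 
Camera   | Sports  


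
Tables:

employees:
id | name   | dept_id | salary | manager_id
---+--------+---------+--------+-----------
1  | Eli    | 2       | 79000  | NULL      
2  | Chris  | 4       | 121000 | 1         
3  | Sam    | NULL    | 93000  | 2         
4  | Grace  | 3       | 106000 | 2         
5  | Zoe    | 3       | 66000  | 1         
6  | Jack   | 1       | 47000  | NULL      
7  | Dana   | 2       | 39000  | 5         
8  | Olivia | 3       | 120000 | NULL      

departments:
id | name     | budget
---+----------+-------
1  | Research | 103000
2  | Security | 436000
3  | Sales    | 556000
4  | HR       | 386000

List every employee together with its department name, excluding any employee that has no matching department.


INNER JOIN keeps only employees rows whose dept_id matches an id in departments. Walk through each employee:
  - employee 1 (Eli): dept_id=2 -> matches Security
  - employee 2 (Chris): dept_id=4 -> matches HR
  - employee 3 (Sam): dept_id=NULL, no match -> dropped
  - employee 4 (Grace): dept_id=3 -> matches Sales
  - employee 5 (Zoe): dept_id=3 -> matches Sales
  - employee 6 (Jack): dept_id=1 -> matches Research
  - employee 7 (Dana): dept_id=2 -> matches Security
  - employee 8 (Olivia): dept_id=3 -> matches Sales
So 1 of 8 rows is dropped.

SQL:
SELECT a.name, b.name AS department
FROM employees a
INNER JOIN departments b ON a.dept_id = b.id

Result:
name   | department
-------+-----------
Eli    | Security  
Chris  | HR        
Grace  | Sales     
Zoe    | Sales     
Jack   | Research  
Dana   | Security  
Olivia | Sales     


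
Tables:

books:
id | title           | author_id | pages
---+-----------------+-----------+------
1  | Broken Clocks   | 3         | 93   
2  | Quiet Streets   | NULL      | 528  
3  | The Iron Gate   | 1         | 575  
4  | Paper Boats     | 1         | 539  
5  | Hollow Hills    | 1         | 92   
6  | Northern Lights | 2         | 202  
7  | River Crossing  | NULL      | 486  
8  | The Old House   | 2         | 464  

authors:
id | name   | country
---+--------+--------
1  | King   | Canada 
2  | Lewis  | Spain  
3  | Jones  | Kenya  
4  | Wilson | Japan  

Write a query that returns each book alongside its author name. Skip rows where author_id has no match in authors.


INNER JOIN keeps only books rows whose author_id matches an id in authors. Walk through each book:
  - book 1 (Broken Clocks): author_id=3 -> matches Jones
  - book 2 (Quiet Streets): author_id=NULL, no match -> dropped
  - book 3 (The Iron Gate): author_id=1 -> matches King
  - book 4 (Paper Boats): author_id=1 -> matches King
  - book 5 (Hollow Hills): author_id=1 -> matches King
  - book 6 (Northern Lights): author_id=2 -> matches Lewis
  - book 7 (River Crossing): author_id=NULL, no match -> dropped
  - book 8 (The Old House): author_id=2 -> matches Lewis
So 2 of 8 rows are dropped.

SQL:
SELECT a.title, b.name AS author
FROM books a
INNER JOIN authors b ON a.author_id = b.id

Result:
title           | author
----------------+-------
Broken Clocks   | Jones 
The Iron Gate   | King  
Paper Boats     | King  
Hollow Hills    | King  
Northern Lights | Lewis 
The Old House   | Lewis 


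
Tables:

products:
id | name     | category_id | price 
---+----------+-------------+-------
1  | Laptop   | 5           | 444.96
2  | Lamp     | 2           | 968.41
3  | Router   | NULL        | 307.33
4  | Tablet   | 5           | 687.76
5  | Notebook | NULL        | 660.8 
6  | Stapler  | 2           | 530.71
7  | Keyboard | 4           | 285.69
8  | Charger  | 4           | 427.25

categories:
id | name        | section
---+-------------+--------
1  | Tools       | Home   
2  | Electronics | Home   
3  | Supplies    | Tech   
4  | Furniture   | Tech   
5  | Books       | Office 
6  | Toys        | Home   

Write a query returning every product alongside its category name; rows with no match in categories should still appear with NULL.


LEFT JOIN keeps every row from products (the left table); where category_id has no match in categories, the category columns become NULL. Walk through each product:
  - product 1 (Laptop): category_id=5 -> matches Books
  - product 2 (Lamp): category_id=2 -> matches Electronics
  - product 3 (Router): category_id=NULL, no match -> kept with NULL
  - product 4 (Tablet): category_id=5 -> matches Books
  - product 5 (Notebook): category_id=NULL, no match -> kept with NULL
  - product 6 (Stapler): category_id=2 -> matches Electronics
  - product 7 (Keyboard): category_id=4 -> matches Furniture
  - product 8 (Charger): category_id=4 -> matches Furniture
All 8 rows appear; 2 have NULL category.

SQL:
SELECT a.name, b.name AS category
FROM products a
LEFT JOIN categories b ON a.category_id = b.id

Result:
name     | category   
---------+------------
Laptop   | Books      
Lamp     | Electronics
Router   | NULL       
Tablet   | Books      
Notebook | NULL       
Stapler  | Electronics
Keyboard | Furniture  
Charger  | Furniture  


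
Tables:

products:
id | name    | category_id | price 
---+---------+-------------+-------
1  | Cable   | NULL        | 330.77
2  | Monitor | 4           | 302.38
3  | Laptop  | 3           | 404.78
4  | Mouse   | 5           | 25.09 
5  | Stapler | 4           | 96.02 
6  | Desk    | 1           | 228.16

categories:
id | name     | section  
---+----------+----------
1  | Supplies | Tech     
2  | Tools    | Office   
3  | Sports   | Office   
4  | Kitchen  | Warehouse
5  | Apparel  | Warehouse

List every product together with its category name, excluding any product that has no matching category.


INNER JOIN keeps only products rows whose category_id matches an id in categories. Walk through each product:
  - product 1 (Cable): category_id=NULL, no match -> dropped
  - product 2 (Monitor): category_id=4 -> matches Kitchen
  - product 3 (Laptop): category_id=3 -> matches Sports
  - product 4 (Mouse): category_id=5 -> matches Apparel
  - product 5 (Stapler): category_id=4 -> matches Kitchen
  - product 6 (Desk): category_id=1 -> matches Supplies
So 1 of 6 rows is dropped.

SQL:
SELECT a.name, b.name AS category
FROM products a
INNER JOIN categories b ON a.category_id = b.id

Result:
name    | category
--------+---------
Monitor | Kitchen 
Laptop  | Sports  
Mouse   | Apparel 
Stapler | Kitchen 
Desk    | Supplies


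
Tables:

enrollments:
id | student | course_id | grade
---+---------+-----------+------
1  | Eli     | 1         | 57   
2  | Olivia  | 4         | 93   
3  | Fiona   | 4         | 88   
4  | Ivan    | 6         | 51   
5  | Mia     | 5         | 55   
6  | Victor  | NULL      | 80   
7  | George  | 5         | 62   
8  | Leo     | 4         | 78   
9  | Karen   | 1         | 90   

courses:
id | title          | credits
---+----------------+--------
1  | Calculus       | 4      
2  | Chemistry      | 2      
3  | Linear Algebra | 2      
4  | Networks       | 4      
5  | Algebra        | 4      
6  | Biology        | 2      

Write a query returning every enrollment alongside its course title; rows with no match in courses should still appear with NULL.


LEFT JOIN keeps every row from enrollments (the left table); where course_id has no match in courses, the course columns become NULL. Walk through each enrollment:
  - enrollment 1 (Eli): course_id=1 -> matches Calculus
  - enrollment 2 (Olivia): course_id=4 -> matches Networks
  - enrollment 3 (Fiona): course_id=4 -> matches Networks
  - enrollment 4 (Ivan): course_id=6 -> matches Biology
  - enrollment 5 (Mia): course_id=5 -> matches Algebra
  - enrollment 6 (Victor): course_id=NULL, no match -> kept with NULL
  - enrollment 7 (George): course_id=5 -> matches Algebra
  - enrollment 8 (Leo): course_id=4 -> matches Networks
  - enrollment 9 (Karen): course_id=1 -> matches Calculus
All 9 rows appear; 1 has NULL course.

SQL:
SELECT a.student, b.title AS course
FROM enrollments a
LEFT JOIN courses b ON a.course_id = b.id

Result:
student | course  
--------+---------
Eli     | Calculus
Olivia  | Networks
Fiona   | Networks
Ivan    | Biology 
Mia     | Algebra 
Victor  | NULL    
George  | Algebra 
Leo     | Networks
Karen   | Calculus


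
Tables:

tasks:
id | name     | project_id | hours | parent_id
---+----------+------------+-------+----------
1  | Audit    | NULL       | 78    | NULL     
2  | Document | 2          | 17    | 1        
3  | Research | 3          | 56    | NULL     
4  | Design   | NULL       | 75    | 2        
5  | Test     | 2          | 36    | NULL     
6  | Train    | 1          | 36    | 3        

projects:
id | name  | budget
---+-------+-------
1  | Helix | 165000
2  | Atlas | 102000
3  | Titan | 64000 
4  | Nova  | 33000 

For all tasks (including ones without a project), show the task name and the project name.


LEFT JOIN keeps every row from tasks (the left table); where project_id has no match in projects, the project columns become NULL. Walk through each task:
  - task 1 (Audit): project_id=NULL, no match -> kept with NULL
  - task 2 (Document): project_id=2 -> matches Atlas
  - task 3 (Research): project_id=3 -> matches Titan
  - task 4 (Design): project_id=NULL, no match -> kept with NULL
  - task 5 (Test): project_id=2 -> matches Atlas
  - task 6 (Train): project_id=1 -> matches Helix
All 6 rows appear; 2 have NULL project.

SQL:
SELECT a.name, b.name AS project
FROM tasks a
LEFT JOIN projects b ON a.project_id = b.id

Result:
name     | project
---------+--------
Audit    | NULL   
Document | Atlas  
Research | Titan  
Design   | NULL   
Test     | Atlas  
Train    | Helix  


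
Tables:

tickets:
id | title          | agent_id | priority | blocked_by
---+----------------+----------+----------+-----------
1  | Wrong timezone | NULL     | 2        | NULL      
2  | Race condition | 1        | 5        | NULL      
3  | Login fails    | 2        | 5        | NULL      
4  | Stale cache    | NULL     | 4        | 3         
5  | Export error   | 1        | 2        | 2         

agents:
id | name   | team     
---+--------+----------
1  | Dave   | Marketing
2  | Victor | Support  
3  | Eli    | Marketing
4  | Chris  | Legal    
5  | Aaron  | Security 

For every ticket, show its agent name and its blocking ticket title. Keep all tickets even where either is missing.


Two LEFT JOINs from the same base table tickets: one to agents via agent_id, one to tickets itself via blocked_by. Both are LEFT so every ticket is preserved.
Match against agents:
  - ticket 1 (Wrong timezone): agent_id=NULL, no match -> kept with NULL
  - ticket 2 (Race condition): agent_id=1 -> matches Dave
  - ticket 3 (Login fails): agent_id=2 -> matches Victor
  - ticket 4 (Stale cache): agent_id=NULL, no match -> kept with NULL
  - ticket 5 (Export error): agent_id=1 -> matches Dave
Match against tickets (self):
  - ticket 1 (Wrong timezone): blocked_by=NULL -> NULL
  - ticket 2 (Race condition): blocked_by=NULL -> NULL
  - ticket 3 (Login fails): blocked_by=NULL -> NULL
  - ticket 4 (Stale cache): blocked_by=3 -> Login fails
  - ticket 5 (Export error): blocked_by=2 -> Race condition

SQL:
SELECT a.title, b.name AS agent, c.title AS blocked_by
FROM tickets a
LEFT JOIN agents b ON a.agent_id = b.id
LEFT JOIN tickets c ON a.blocked_by = c.id

Result:
title          | agent  | blocked_by    
---------------+--------+---------------
Wrong timezone | NULL   | NULL          
Race condition | Dave   | NULL          
Login fails    | Victor | NULL          
Stale cache    | NULL   | Login fails   
Export error   | Dave   | Race condition


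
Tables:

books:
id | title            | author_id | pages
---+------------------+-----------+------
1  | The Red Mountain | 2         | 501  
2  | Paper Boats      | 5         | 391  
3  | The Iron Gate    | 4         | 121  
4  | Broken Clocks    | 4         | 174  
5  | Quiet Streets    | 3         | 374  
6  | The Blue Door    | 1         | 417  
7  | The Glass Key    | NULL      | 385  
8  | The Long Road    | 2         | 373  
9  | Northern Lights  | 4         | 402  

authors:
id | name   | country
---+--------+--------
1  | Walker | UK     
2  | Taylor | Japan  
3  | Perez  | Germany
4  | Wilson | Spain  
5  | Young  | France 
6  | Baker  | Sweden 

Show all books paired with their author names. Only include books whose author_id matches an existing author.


INNER JOIN keeps only books rows whose author_id matches an id in authors. Walk through each book:
  - book 1 (The Red Mountain): author_id=2 -> matches Taylor
  - book 2 (Paper Boats): author_id=5 -> matches Young
  - book 3 (The Iron Gate): author_id=4 -> matches Wilson
  - book 4 (Broken Clocks): author_id=4 -> matches Wilson
  - book 5 (Quiet Streets): author_id=3 -> matches Perez
  - book 6 (The Blue Door): author_id=1 -> matches Walker
  - book 7 (The Glass Key): author_id=NULL, no match -> dropped
  - book 8 (The Long Road): author_id=2 -> matches Taylor
  - book 9 (Northern Lights): author_id=4 -> matches Wilson
So 1 of 9 rows is dropped.

SQL:
SELECT a.title, b.name AS author
FROM books a
INNER JOIN authors b ON a.author_id = b.id

Result:
title            | author
-----------------+-------
The Red Mountain | Taylor
Paper Boats      | Young 
The Iron Gate    | Wilson
Broken Clocks    | Wilson
Quiet Streets    | Perez 
The Blue Door    | Walker
The Long Road    | Taylor
Northern Lights  | Wilson


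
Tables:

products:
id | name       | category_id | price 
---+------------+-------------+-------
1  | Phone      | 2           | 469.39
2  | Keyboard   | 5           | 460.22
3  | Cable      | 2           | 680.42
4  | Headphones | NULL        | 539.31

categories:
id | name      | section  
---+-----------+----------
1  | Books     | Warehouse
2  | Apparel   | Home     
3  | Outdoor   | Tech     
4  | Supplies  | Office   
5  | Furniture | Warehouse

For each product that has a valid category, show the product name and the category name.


INNER JOIN keeps only products rows whose category_id matches an id in categories. Walk through each product:
  - product 1 (Phone): category_id=2 -> matches Apparel
  - product 2 (Keyboard): category_id=5 -> matches Furniture
  - product 3 (Cable): category_id=2 -> matches Apparel
  - product 4 (Headphones): category_id=NULL, no match -> dropped
So 1 of 4 rows is dropped.

SQL:
SELECT a.name, b.name AS category
FROM products a
INNER JOIN categories b ON a.category_id = b.id

Result:
name     | category 
---------+----------
Phone    | Apparel  
Keyboard | Furniture
Cable    | Apparel  


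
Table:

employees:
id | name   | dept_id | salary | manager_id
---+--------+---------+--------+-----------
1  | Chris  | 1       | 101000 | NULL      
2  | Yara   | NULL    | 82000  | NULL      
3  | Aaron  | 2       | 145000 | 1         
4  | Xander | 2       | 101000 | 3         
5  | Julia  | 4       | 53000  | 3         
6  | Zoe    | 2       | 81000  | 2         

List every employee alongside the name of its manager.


This is a self-join: employees is joined to a second copy of itself, matching each row's manager_id to another row's id. Use LEFT JOIN so rows with manager_id=NULL are kept.
  - employee 1 (Chris): manager_id=NULL -> NULL
  - employee 2 (Yara): manager_id=NULL -> NULL
  - employee 3 (Aaron): manager_id=1 -> Chris
  - employee 4 (Xander): manager_id=3 -> Aaron
  - employee 5 (Julia): manager_id=3 -> Aaron
  - employee 6 (Zoe): manager_id=2 -> Yara

SQL:
SELECT a.name AS item, b.name AS manager
FROM employees a
LEFT JOIN employees b ON a.manager_id = b.id

Result:
item   | manager
-------+--------
Chris  | NULL   
Yara   | NULL   
Aaron  | Chris  
Xander | Aaron  
Julia  | Aaron  
Zoe    | Yara   


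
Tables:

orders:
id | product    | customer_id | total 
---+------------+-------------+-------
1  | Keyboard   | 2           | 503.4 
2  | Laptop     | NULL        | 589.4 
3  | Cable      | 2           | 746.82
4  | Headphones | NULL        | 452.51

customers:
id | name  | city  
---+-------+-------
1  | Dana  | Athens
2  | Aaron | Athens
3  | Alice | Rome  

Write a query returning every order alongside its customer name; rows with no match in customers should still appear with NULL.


LEFT JOIN keeps every row from orders (the left table); where customer_id has no match in customers, the customer columns become NULL. Walk through each order:
  - order 1 (Keyboard): customer_id=2 -> matches Aaron
  - order 2 (Laptop): customer_id=NULL, no match -> kept with NULL
  - order 3 (Cable): customer_id=2 -> matches Aaron
  - order 4 (Headphones): customer_id=NULL, no match -> kept with NULL
All 4 rows appear; 2 have NULL customer.

SQL:
SELECT a.product, b.name AS customer
FROM orders a
LEFT JOIN customers b ON a.customer_id = b.id

Result:
product    | customer
-----------+---------
Keyboard   | Aaron   
Laptop     | NULL    
Cable      | Aaron   
Headphones | NULL    


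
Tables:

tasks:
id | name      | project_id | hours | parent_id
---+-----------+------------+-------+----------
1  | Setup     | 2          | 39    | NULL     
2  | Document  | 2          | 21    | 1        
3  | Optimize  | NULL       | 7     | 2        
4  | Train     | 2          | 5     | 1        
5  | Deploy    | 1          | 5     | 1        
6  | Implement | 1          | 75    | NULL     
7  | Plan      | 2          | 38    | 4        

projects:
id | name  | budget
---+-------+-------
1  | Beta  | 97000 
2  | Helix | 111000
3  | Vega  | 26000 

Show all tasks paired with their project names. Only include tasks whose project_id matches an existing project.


INNER JOIN keeps only tasks rows whose project_id matches an id in projects. Walk through each task:
  - task 1 (Setup): project_id=2 -> matches Helix
  - task 2 (Document): project_id=2 -> matches Helix
  - task 3 (Optimize): project_id=NULL, no match -> dropped
  - task 4 (Train): project_id=2 -> matches Helix
  - task 5 (Deploy): project_id=1 -> matches Beta
  - task 6 (Implement): project_id=1 -> matches Beta
  - task 7 (Plan): project_id=2 -> matches Helix
So 1 of 7 rows is dropped.

SQL:
SELECT a.name, b.name AS project
FROM tasks a
INNER JOIN projects b ON a.project_id = b.id

Result:
name      | project
----------+--------
Setup     | Helix  
Document  | Helix  
Train     | Helix  
Deploy    | Beta   
Implement | Beta   
Plan      | Helix  


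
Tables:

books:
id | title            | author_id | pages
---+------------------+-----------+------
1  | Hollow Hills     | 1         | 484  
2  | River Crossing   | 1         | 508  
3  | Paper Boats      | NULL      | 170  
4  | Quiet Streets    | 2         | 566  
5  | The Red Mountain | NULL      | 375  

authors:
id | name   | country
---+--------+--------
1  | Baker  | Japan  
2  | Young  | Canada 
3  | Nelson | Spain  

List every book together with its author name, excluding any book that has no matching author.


INNER JOIN keeps only books rows whose author_id matches an id in authors. Walk through each book:
  - book 1 (Hollow Hills): author_id=1 -> matches Baker
  - book 2 (River Crossing): author_id=1 -> matches Baker
  - book 3 (Paper Boats): author_id=NULL, no match -> dropped
  - book 4 (Quiet Streets): author_id=2 -> matches Young
  - book 5 (The Red Mountain): author_id=NULL, no match -> dropped
So 2 of 5 rows are dropped.

SQL:
SELECT a.title, b.name AS author
FROM books a
INNER JOIN authors b ON a.author_id = b.id

Result:
title          | author
---------------+-------
Hollow Hills   | Baker 
River Crossing | Baker 
Quiet Streets  | Young 


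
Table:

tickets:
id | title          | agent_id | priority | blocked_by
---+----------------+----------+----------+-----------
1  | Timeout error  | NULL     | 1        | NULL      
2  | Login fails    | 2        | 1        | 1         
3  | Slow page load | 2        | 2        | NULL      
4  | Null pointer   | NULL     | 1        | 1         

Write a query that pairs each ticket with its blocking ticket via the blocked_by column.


This is a self-join: tickets is joined to a second copy of itself, matching each row's blocked_by to another row's id. Use LEFT JOIN so rows with blocked_by=NULL are kept.
  - ticket 1 (Timeout error): blocked_by=NULL -> NULL
  - ticket 2 (Login fails): blocked_by=1 -> Timeout error
  - ticket 3 (Slow page load): blocked_by=NULL -> NULL
  - ticket 4 (Null pointer): blocked_by=1 -> Timeout error

SQL:
SELECT a.title AS item, b.title AS blocked_by
FROM tickets a
LEFT JOIN tickets b ON a.blocked_by = b.id

Result:
item           | blocked_by   
---------------+--------------
Timeout error  | NULL         
Login fails    | Timeout error
Slow page load | NULL         
Null pointer   | Timeout error


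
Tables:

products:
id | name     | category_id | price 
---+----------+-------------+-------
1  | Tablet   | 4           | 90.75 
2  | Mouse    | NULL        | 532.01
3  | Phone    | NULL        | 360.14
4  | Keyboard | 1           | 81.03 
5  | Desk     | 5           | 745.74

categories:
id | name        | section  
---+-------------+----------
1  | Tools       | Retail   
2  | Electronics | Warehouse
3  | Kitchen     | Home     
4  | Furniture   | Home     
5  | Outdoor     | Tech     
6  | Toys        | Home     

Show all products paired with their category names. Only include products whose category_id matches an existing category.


INNER JOIN keeps only products rows whose category_id matches an id in categories. Walk through each product:
  - product 1 (Tablet): category_id=4 -> matches Furniture
  - product 2 (Mouse): category_id=NULL, no match -> dropped
  - product 3 (Phone): category_id=NULL, no match -> dropped
  - product 4 (Keyboard): category_id=1 -> matches Tools
  - product 5 (Desk): category_id=5 -> matches Outdoor
So 2 of 5 rows are dropped.

SQL:
SELECT a.name, b.name AS category
FROM products a
INNER JOIN categories b ON a.category_id = b.id

Result:
name     | category 
---------+----------
Tablet   | Furniture
Keyboard | Tools    
Desk     | Outdoor  


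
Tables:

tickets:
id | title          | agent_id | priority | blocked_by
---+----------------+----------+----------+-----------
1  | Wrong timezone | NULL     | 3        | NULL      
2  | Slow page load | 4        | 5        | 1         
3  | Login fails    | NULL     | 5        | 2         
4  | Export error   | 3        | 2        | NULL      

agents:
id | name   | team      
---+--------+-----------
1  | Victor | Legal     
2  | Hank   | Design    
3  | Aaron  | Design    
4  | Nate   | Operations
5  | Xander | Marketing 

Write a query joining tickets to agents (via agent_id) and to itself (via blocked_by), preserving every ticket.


Two LEFT JOINs from the same base table tickets: one to agents via agent_id, one to tickets itself via blocked_by. Both are LEFT so every ticket is preserved.
Match against agents:
  - ticket 1 (Wrong timezone): agent_id=NULL, no match -> kept with NULL
  - ticket 2 (Slow page load): agent_id=4 -> matches Nate
  - ticket 3 (Login fails): agent_id=NULL, no match -> kept with NULL
  - ticket 4 (Export error): agent_id=3 -> matches Aaron
Match against tickets (self):
  - ticket 1 (Wrong timezone): blocked_by=NULL -> NULL
  - ticket 2 (Slow page load): blocked_by=1 -> Wrong timezone
  - ticket 3 (Login fails): blocked_by=2 -> Slow page load
  - ticket 4 (Export error): blocked_by=NULL -> NULL

SQL:
SELECT a.title, b.name AS agent, c.title AS blocked_by
FROM tickets a
LEFT JOIN agents b ON a.agent_id = b.id
LEFT JOIN tickets c ON a.blocked_by = c.id

Result:
title          | agent | blocked_by    
---------------+-------+---------------
Wrong timezone | NULL  | NULL          
Slow page load | Nate  | Wrong timezone
Login fails    | NULL  | Slow page load
Export error   | Aaron | NULL          


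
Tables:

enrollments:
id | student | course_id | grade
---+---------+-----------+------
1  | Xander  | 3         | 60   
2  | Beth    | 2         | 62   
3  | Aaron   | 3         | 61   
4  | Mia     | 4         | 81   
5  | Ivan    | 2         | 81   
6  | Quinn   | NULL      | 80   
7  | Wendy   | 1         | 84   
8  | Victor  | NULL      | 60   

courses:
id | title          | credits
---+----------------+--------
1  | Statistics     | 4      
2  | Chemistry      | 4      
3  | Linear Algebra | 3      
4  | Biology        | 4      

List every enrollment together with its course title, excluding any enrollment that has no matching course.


INNER JOIN keeps only enrollments rows whose course_id matches an id in courses. Walk through each enrollment:
  - enrollment 1 (Xander): course_id=3 -> matches Linear Algebra
  - enrollment 2 (Beth): course_id=2 -> matches Chemistry
  - enrollment 3 (Aaron): course_id=3 -> matches Linear Algebra
  - enrollment 4 (Mia): course_id=4 -> matches Biology
  - enrollment 5 (Ivan): course_id=2 -> matches Chemistry
  - enrollment 6 (Quinn): course_id=NULL, no match -> dropped
  - enrollment 7 (Wendy): course_id=1 -> matches Statistics
  - enrollment 8 (Victor): course_id=NULL, no match -> dropped
So 2 of 8 rows are dropped.

SQL:
SELECT a.student, b.title AS course
FROM enrollments a
INNER JOIN courses b ON a.course_id = b.id

Result:
student | course        
--------+---------------
Xander  | Linear Algebra
Beth    | Chemistry     
Aaron   | Linear Algebra
Mia     | Biology       
Ivan    | Chemistry     
Wendy   | Statistics    


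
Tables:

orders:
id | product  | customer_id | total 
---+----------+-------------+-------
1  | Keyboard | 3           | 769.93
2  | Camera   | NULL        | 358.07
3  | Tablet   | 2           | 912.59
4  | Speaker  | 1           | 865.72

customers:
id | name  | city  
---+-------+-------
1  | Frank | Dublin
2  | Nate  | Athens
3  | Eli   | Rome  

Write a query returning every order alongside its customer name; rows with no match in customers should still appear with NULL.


LEFT JOIN keeps every row from orders (the left table); where customer_id has no match in customers, the customer columns become NULL. Walk through each order:
  - order 1 (Keyboard): customer_id=3 -> matches Eli
  - order 2 (Camera): customer_id=NULL, no match -> kept with NULL
  - order 3 (Tablet): customer_id=2 -> matches Nate
  - order 4 (Speaker): customer_id=1 -> matches Frank
All 4 rows appear; 1 has NULL customer.

SQL:
SELECT a.product, b.name AS customer
FROM orders a
LEFT JOIN customers b ON a.customer_id = b.id

Result:
product  | customer
---------+---------
Keyboard | Eli     
Camera   | NULL    
Tablet   | Nate    
Speaker  | Frank   


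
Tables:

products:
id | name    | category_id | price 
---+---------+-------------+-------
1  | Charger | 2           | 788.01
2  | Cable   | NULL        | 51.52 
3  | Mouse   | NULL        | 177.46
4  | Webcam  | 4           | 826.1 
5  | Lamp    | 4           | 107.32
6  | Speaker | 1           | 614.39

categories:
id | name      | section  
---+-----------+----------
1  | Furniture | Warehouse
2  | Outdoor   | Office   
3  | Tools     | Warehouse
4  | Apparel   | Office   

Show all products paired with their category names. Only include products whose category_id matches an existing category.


INNER JOIN keeps only products rows whose category_id matches an id in categories. Walk through each product:
  - product 1 (Charger): category_id=2 -> matches Outdoor
  - product 2 (Cable): category_id=NULL, no match -> dropped
  - product 3 (Mouse): category_id=NULL, no match -> dropped
  - product 4 (Webcam): category_id=4 -> matches Apparel
  - product 5 (Lamp): category_id=4 -> matches Apparel
  - product 6 (Speaker): category_id=1 -> matches Furniture
So 2 of 6 rows are dropped.

SQL:
SELECT a.name, b.name AS category
FROM products a
INNER JOIN categories b ON a.category_id = b.id

Result:
name    | category 
--------+----------
Charger | Outdoor  
Webcam  | Apparel  
Lamp    | Apparel  
Speaker | Furniture


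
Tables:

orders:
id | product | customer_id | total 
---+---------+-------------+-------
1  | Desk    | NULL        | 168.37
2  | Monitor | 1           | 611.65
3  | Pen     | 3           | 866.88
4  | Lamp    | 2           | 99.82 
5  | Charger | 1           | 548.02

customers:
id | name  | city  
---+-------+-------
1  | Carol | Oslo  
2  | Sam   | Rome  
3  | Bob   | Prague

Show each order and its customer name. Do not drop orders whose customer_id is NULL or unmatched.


LEFT JOIN keeps every row from orders (the left table); where customer_id has no match in customers, the customer columns become NULL. Walk through each order:
  - order 1 (Desk): customer_id=NULL, no match -> kept with NULL
  - order 2 (Monitor): customer_id=1 -> matches Carol
  - order 3 (Pen): customer_id=3 -> matches Bob
  - order 4 (Lamp): customer_id=2 -> matches Sam
  - order 5 (Charger): customer_id=1 -> matches Carol
All 5 rows appear; 1 has NULL customer.

SQL:
SELECT a.product, b.name AS customer
FROM orders a
LEFT JOIN customers b ON a.customer_id = b.id

Result:
product | customer
--------+---------
Desk    | NULL    
Monitor | Carol   
Pen     | Bob     
Lamp    | Sam     
Charger | Carol   


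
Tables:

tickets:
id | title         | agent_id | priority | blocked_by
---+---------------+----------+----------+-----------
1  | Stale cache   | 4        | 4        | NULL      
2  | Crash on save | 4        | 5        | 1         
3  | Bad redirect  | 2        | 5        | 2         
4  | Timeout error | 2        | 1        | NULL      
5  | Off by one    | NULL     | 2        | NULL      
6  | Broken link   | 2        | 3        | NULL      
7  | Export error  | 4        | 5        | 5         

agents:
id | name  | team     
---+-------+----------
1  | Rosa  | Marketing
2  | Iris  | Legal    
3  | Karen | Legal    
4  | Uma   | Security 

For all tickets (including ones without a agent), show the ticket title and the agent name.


LEFT JOIN keeps every row from tickets (the left table); where agent_id has no match in agents, the agent columns become NULL. Walk through each ticket:
  - ticket 1 (Stale cache): agent_id=4 -> matches Uma
  - ticket 2 (Crash on save): agent_id=4 -> matches Uma
  - ticket 3 (Bad redirect): agent_id=2 -> matches Iris
  - ticket 4 (Timeout error): agent_id=2 -> matches Iris
  - ticket 5 (Off by one): agent_id=NULL, no match -> kept with NULL
  - ticket 6 (Broken link): agent_id=2 -> matches Iris
  - ticket 7 (Export error): agent_id=4 -> matches Uma
All 7 rows appear; 1 has NULL agent.

SQL:
SELECT a.title, b.name AS agent
FROM tickets a
LEFT JOIN agents b ON a.agent_id = b.id

Result:
title         | agent
--------------+------
Stale cache   | Uma  
Crash on save | Uma  
Bad redirect  | Iris 
Timeout error | Iris 
Off by one    | NULL 
Broken link   | Iris 
Export error  | Uma  


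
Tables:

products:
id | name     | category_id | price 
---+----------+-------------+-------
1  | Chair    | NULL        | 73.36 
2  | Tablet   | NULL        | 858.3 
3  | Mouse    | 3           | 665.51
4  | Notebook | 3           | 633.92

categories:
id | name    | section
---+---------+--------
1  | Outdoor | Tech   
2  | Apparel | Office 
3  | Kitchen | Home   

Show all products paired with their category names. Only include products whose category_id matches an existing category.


INNER JOIN keeps only products rows whose category_id matches an id in categories. Walk through each product:
  - product 1 (Chair): category_id=NULL, no match -> dropped
  - product 2 (Tablet): category_id=NULL, no match -> dropped
  - product 3 (Mouse): category_id=3 -> matches Kitchen
  - product 4 (Notebook): category_id=3 -> matches Kitchen
So 2 of 4 rows are dropped.

SQL:
SELECT a.name, b.name AS category
FROM products a
INNER JOIN categories b ON a.category_id = b.id

Result:
name     | category
---------+---------
Mouse    | Kitchen 
Notebook | Kitchen 


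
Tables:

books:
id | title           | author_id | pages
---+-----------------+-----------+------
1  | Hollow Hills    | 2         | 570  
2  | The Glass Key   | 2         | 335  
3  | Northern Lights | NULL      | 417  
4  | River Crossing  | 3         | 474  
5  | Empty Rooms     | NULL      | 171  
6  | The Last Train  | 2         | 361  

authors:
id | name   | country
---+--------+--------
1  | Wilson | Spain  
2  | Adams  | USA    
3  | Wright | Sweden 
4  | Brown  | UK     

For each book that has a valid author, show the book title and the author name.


INNER JOIN keeps only books rows whose author_id matches an id in authors. Walk through each book:
  - book 1 (Hollow Hills): author_id=2 -> matches Adams
  - book 2 (The Glass Key): author_id=2 -> matches Adams
  - book 3 (Northern Lights): author_id=NULL, no match -> dropped
  - book 4 (River Crossing): author_id=3 -> matches Wright
  - book 5 (Empty Rooms): author_id=NULL, no match -> dropped
  - book 6 (The Last Train): author_id=2 -> matches Adams
So 2 of 6 rows are dropped.

SQL:
SELECT a.title, b.name AS author
FROM books a
INNER JOIN authors b ON a.author_id = b.id

Result:
title          | author
---------------+-------
Hollow Hills   | Adams 
The Glass Key  | Adams 
River Crossing | Wright
The Last Train | Adams 


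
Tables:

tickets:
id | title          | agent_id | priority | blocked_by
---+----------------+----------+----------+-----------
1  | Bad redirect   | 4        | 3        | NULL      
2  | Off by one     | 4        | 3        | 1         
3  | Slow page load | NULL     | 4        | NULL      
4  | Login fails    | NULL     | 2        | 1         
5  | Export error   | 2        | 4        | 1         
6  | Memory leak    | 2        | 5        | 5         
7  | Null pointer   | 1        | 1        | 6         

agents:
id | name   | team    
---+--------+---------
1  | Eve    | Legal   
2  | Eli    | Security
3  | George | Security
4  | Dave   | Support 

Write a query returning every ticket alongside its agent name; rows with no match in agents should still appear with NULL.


LEFT JOIN keeps every row from tickets (the left table); where agent_id has no match in agents, the agent columns become NULL. Walk through each ticket:
  - ticket 1 (Bad redirect): agent_id=4 -> matches Dave
  - ticket 2 (Off by one): agent_id=4 -> matches Dave
  - ticket 3 (Slow page load): agent_id=NULL, no match -> kept with NULL
  - ticket 4 (Login fails): agent_id=NULL, no match -> kept with NULL
  - ticket 5 (Export error): agent_id=2 -> matches Eli
  - ticket 6 (Memory leak): agent_id=2 -> matches Eli
  - ticket 7 (Null pointer): agent_id=1 -> matches Eve
All 7 rows appear; 2 have NULL agent.

SQL:
SELECT a.title, b.name AS agent
FROM tickets a
LEFT JOIN agents b ON a.agent_id = b.id

Result:
title          | agent
---------------+------
Bad redirect   | Dave 
Off by one     | Dave 
Slow page load | NULL 
Login fails    | NULL 
Export error   | Eli  
Memory leak    | Eli  
Null pointer   | Eve  


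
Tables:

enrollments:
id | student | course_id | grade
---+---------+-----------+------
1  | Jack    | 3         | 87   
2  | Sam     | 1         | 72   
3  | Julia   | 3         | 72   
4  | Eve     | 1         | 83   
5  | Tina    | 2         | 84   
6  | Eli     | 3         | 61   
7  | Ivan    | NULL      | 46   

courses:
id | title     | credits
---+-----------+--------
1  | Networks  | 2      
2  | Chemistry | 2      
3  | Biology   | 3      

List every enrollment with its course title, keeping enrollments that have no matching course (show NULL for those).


LEFT JOIN keeps every row from enrollments (the left table); where course_id has no match in courses, the course columns become NULL. Walk through each enrollment:
  - enrollment 1 (Jack): course_id=3 -> matches Biology
  - enrollment 2 (Sam): course_id=1 -> matches Networks
  - enrollment 3 (Julia): course_id=3 -> matches Biology
  - enrollment 4 (Eve): course_id=1 -> matches Networks
  - enrollment 5 (Tina): course_id=2 -> matches Chemistry
  - enrollment 6 (Eli): course_id=3 -> matches Biology
  - enrollment 7 (Ivan): course_id=NULL, no match -> kept with NULL
All 7 rows appear; 1 has NULL course.

SQL:
SELECT a.student, b.title AS course
FROM enrollments a
LEFT JOIN courses b ON a.course_id = b.id

Result:
student | course   
--------+----------
Jack    | Biology  
Sam     | Networks 
Julia   | Biology  
Eve     | Networks 
Tina    | Chemistry
Eli     | Biology  
Ivan    | NULL     
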